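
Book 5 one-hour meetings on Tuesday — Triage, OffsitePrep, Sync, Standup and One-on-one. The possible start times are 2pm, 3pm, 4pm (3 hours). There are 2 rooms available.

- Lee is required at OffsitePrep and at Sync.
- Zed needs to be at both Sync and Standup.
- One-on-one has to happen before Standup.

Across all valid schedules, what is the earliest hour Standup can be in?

Precedence pushes Standup to at least 3pm.
Standup at 3pm is achievable: Sync=4pm; One-on-one=2pm; OffsitePrep=3pm; Triage=2pm; Standup=3pm.

3pm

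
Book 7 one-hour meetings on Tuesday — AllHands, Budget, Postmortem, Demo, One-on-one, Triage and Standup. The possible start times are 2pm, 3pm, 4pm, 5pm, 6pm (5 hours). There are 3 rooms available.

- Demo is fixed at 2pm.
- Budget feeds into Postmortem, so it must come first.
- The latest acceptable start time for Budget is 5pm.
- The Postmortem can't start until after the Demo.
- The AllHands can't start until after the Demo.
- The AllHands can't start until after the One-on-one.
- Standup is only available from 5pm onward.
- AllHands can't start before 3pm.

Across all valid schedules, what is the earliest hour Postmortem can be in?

Precedence pushes Postmortem to at least 3pm.
Postmortem at 3pm is achievable: Budget=2pm; Demo=2pm; AllHands=3pm; Standup=5pm; Postmortem=3pm; One-on-one=2pm; Triage=3pm.

3pm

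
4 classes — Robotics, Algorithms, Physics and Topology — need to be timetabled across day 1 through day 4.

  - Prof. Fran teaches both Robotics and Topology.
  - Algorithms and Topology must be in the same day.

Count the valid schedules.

Splitting on Robotics: it can be day 1 (12), day 2 (12), day 3 (12), day 4 (12). Listing each branch's schedules as (Algorithms, Physics, Topology) by day number:
Robotics=day 1: (2,1,2) (2,2,2) (2,3,2) (2,4,2) (3,1,3) (3,2,3) (3,3,3) (3,4,3) (4,1,4) (4,2,4) (4,3,4) (4,4,4) — 12.
Robotics=day 2: (1,1,1) (1,2,1) (1,3,1) (1,4,1) (3,1,3) (3,2,3) (3,3,3) (3,4,3) (4,1,4) (4,2,4) (4,3,4) (4,4,4) — 12.
Robotics=day 3: (1,1,1) (1,2,1) (1,3,1) (1,4,1) (2,1,2) (2,2,2) (2,3,2) (2,4,2) (4,1,4) (4,2,4) (4,3,4) (4,4,4) — 12.
Robotics=day 4: (1,1,1) (1,2,1) (1,3,1) (1,4,1) (2,1,2) (2,2,2) (2,3,2) (2,4,2) (3,1,3) (3,2,3) (3,3,3) (3,4,3) — 12.
Summing: 12 + 12 + 12 + 12 = 48.

48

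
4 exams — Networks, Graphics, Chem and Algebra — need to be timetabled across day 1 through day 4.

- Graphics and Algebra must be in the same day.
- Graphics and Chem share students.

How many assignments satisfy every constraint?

48

Splitting on Networks: it can be day 1 (12), day 2 (12), day 3 (12), day 4 (12). Listing each branch's schedules as (Graphics, Chem, Algebra) by day number:
Networks=day 1: (1,2,1) (1,3,1) (1,4,1) (2,1,2) (2,3,2) (2,4,2) (3,1,3) (3,2,3) (3,4,3) (4,1,4) (4,2,4) (4,3,4) — 12.
Networks=day 2: (1,2,1) (1,3,1) (1,4,1) (2,1,2) (2,3,2) (2,4,2) (3,1,3) (3,2,3) (3,4,3) (4,1,4) (4,2,4) (4,3,4) — 12.
Networks=day 3: (1,2,1) (1,3,1) (1,4,1) (2,1,2) (2,3,2) (2,4,2) (3,1,3) (3,2,3) (3,4,3) (4,1,4) (4,2,4) (4,3,4) — 12.
Networks=day 4: (1,2,1) (1,3,1) (1,4,1) (2,1,2) (2,3,2) (2,4,2) (3,1,3) (3,2,3) (3,4,3) (4,1,4) (4,2,4) (4,3,4) — 12.
Summing: 12 + 12 + 12 + 12 = 48.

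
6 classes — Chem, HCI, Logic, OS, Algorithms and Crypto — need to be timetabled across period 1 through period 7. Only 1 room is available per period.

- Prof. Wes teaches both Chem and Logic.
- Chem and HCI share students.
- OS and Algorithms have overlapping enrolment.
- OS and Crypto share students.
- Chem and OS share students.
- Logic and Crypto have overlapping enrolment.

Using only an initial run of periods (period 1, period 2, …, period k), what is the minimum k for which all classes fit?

With at most 1 per period and 6 classes, at least 6 periods are needed.
6 works (last occupied period: period 6): for example Algorithms -> period 5, Chem -> period 1, Crypto -> period 6, OS -> period 4, HCI -> period 2, Logic -> period 3.

6 periods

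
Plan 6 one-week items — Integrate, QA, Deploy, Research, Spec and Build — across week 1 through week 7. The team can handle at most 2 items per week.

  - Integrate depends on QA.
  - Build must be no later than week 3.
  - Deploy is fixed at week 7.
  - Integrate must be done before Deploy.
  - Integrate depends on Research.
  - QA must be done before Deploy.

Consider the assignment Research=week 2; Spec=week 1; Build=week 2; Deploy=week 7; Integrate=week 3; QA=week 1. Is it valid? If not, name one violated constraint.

Valid

Integrate must be done before Deploy — holds.
Deploy is fixed at week 7 — holds.
Build must be no later than week 3 — holds.
The team can handle at most 2 items per week — holds.
Integrate depends on QA — holds.
QA must be done before Deploy — holds.
Integrate depends on Research — holds.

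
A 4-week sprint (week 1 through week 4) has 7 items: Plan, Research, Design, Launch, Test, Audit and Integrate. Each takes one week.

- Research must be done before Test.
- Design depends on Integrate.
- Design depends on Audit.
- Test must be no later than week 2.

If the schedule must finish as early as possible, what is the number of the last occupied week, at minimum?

week 2

The precedence chain requires at least 2 distinct weeks.
2 works (last occupied week: week 2): for example Research=week 1; Design=week 2; Plan=week 1; Audit=week 1; Launch=week 1; Test=week 2; Integrate=week 1.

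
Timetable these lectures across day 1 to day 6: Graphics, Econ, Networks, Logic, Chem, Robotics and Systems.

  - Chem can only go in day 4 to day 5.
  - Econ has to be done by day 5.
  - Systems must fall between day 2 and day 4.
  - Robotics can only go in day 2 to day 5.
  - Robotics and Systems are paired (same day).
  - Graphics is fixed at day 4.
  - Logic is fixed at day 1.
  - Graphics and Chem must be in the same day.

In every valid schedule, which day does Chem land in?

day 4

Chem is available from day 4; Chem's own window allows nothing later than day 5; Chem must be in the same day as Graphics, which can't be after day 4, so Chem is at most day 4.
So Chem is pinned to day 4.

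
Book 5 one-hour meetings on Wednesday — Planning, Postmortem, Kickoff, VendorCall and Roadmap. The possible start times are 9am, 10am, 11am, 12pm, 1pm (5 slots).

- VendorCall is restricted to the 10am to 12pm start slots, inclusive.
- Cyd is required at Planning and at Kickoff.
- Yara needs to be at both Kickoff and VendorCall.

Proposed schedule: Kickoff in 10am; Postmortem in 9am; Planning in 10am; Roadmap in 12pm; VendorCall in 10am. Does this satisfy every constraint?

Invalid. Cyd is required at Planning and at Kickoff.

VendorCall is restricted to the 10am to 12pm start slots, inclusive — holds.
Yara needs to be at both Kickoff and VendorCall — violated.
Cyd is required at Planning and at Kickoff — violated.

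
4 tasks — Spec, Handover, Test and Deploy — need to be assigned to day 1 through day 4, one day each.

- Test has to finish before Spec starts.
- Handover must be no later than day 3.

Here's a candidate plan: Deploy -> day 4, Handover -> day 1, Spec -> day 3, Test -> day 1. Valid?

Yes

Handover must be no later than day 3 — holds.
Test has to finish before Spec starts — holds.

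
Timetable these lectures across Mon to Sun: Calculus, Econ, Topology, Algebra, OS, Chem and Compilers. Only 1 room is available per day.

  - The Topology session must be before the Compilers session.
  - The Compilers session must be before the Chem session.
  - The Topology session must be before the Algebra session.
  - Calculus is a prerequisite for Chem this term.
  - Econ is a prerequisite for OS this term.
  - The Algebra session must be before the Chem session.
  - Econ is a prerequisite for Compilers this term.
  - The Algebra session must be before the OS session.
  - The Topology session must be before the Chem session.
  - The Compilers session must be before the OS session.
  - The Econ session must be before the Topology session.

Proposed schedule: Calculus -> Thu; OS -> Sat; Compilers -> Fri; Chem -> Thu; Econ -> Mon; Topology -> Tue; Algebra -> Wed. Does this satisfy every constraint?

No — it violates: Only 1 room is available per day

The Compilers session must be before the Chem session — violated.
Calculus is a prerequisite for Chem this term — violated.
The Topology session must be before the Chem session — holds.
Econ is a prerequisite for Compilers this term — holds.
The Algebra session must be before the OS session — holds.
Econ is a prerequisite for OS this term — holds.
The Topology session must be before the Algebra session — holds.
The Algebra session must be before the Chem session — holds.
Only 1 room is available per day — violated.
The Topology session must be before the Compilers session — holds.
The Compilers session must be before the OS session — holds.
The Econ session must be before the Topology session — holds.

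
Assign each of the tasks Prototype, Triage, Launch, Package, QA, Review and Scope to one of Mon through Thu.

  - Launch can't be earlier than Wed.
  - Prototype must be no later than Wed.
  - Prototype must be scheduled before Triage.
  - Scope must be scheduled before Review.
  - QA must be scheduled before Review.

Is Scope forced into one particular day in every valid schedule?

Scope can be Mon (e.g. Scope in Mon, Package in Mon, QA in Mon, Triage in Tue, Launch in Wed, Review in Tue, Prototype in Mon) or Tue (e.g. Launch -> Wed, QA -> Mon, Package -> Mon, Review -> Wed, Scope -> Tue, Prototype -> Mon, Triage -> Tue).

No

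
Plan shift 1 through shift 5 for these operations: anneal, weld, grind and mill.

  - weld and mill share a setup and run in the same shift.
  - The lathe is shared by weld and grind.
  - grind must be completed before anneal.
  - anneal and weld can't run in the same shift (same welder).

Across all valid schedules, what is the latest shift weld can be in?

shift 5

weld at shift 5 is achievable: grind -> shift 1; weld -> shift 5; anneal -> shift 2; mill -> shift 5.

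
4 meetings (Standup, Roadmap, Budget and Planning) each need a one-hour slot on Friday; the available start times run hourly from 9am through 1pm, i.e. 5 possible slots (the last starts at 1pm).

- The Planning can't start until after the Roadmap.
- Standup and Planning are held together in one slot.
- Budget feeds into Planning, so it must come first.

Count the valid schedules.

Splitting on Standup: it can be 10am (1), 11am (4), 12pm (9), 1pm (16). Listing each branch's schedules as (Roadmap, Budget, Planning):
Standup=10am: (9am,9am,10am) — 1.
Standup=11am: (9am,9am,11am) (9am,10am,11am) (10am,9am,11am) (10am,10am,11am) — 4.
Standup=12pm: (9am,9am,12pm) (9am,10am,12pm) (9am,11am,12pm) (10am,9am,12pm) (10am,10am,12pm) (10am,11am,12pm) (11am,9am,12pm) (11am,10am,12pm) (11am,11am,12pm) — 9.
Standup=1pm: (9am,9am,1pm) (9am,10am,1pm) (9am,11am,1pm) (9am,12pm,1pm) (10am,9am,1pm) (10am,10am,1pm) (10am,11am,1pm) (10am,12pm,1pm) (11am,9am,1pm) (11am,10am,1pm) (11am,11am,1pm) (11am,12pm,1pm) (12pm,9am,1pm) (12pm,10am,1pm) (12pm,11am,1pm) (12pm,12pm,1pm) — 16.
Summing: 1 + 4 + 9 + 16 = 30.

30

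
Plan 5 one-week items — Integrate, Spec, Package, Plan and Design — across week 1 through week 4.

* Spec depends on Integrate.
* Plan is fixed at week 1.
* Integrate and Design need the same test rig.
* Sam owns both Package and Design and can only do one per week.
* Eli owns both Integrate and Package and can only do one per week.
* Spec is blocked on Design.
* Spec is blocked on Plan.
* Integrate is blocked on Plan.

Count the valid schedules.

Splitting on Integrate: it can be week 2 (6), week 3 (4). Listing each branch's schedules as (Spec, Package, Plan, Design) by week number:
Integrate=week 2: (3,3,1,1) (3,4,1,1) (4,1,1,3) (4,3,1,1) (4,4,1,1) (4,4,1,3) — 6.
Integrate=week 3: (4,1,1,2) (4,2,1,1) (4,4,1,1) (4,4,1,2) — 4.
Summing: 6 + 4 = 10.

10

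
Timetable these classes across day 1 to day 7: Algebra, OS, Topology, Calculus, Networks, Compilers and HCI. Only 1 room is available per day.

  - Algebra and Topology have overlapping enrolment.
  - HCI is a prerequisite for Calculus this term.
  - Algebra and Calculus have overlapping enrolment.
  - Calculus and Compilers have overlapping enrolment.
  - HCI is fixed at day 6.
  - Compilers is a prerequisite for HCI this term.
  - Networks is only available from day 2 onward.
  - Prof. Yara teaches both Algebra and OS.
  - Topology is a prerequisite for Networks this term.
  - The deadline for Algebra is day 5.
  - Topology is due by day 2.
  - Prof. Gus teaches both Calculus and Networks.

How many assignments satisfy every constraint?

42

Splitting on Algebra: it can be day 1 (6), day 2 (6), day 3 (10), day 4 (10), day 5 (10). Listing each branch's schedules as (OS, Topology, Calculus, Networks, Compilers, HCI) by day number:
Algebra=day 1: (3,2,7,4,5,6) (3,2,7,5,4,6) (4,2,7,3,5,6) (4,2,7,5,3,6) (5,2,7,3,4,6) (5,2,7,4,3,6) — 6.
Algebra=day 2: (3,1,7,4,5,6) (3,1,7,5,4,6) (4,1,7,3,5,6) (4,1,7,5,3,6) (5,1,7,3,4,6) (5,1,7,4,3,6) — 6.
Algebra=day 3: (1,2,7,4,5,6) (1,2,7,5,4,6) (2,1,7,4,5,6) (2,1,7,5,4,6) (4,1,7,2,5,6) (4,1,7,5,2,6) (4,2,7,5,1,6) (5,1,7,2,4,6) (5,1,7,4,2,6) (5,2,7,4,1,6) — 10.
Algebra=day 4: (1,2,7,3,5,6) (1,2,7,5,3,6) (2,1,7,3,5,6) (2,1,7,5,3,6) (3,1,7,2,5,6) (3,1,7,5,2,6) (3,2,7,5,1,6) (5,1,7,2,3,6) (5,1,7,3,2,6) (5,2,7,3,1,6) — 10.
Algebra=day 5: (1,2,7,3,4,6) (1,2,7,4,3,6) (2,1,7,3,4,6) (2,1,7,4,3,6) (3,1,7,2,4,6) (3,1,7,4,2,6) (3,2,7,4,1,6) (4,1,7,2,3,6) (4,1,7,3,2,6) (4,2,7,3,1,6) — 10.
Summing: 6 + 6 + 10 + 10 + 10 = 42.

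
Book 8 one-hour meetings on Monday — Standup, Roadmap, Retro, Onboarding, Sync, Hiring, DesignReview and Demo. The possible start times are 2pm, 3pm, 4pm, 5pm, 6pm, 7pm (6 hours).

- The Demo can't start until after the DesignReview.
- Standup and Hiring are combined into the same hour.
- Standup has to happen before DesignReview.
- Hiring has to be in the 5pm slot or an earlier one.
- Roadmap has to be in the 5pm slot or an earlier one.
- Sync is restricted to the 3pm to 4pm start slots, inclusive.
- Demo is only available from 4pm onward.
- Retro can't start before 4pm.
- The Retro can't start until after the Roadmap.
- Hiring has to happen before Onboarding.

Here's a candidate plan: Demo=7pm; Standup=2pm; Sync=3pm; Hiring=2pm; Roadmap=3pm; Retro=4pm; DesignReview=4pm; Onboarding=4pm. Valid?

Yes

Standup has to happen before DesignReview — holds.
Roadmap has to be in the 5pm slot or an earlier one — holds.
Retro can't start before 4pm — holds.
Standup and Hiring are combined into the same hour — holds.
Hiring has to happen before Onboarding — holds.
Hiring has to be in the 5pm slot or an earlier one — holds.
Demo is only available from 4pm onward — holds.
Sync is restricted to the 3pm to 4pm start slots, inclusive — holds.
The Demo can't start until after the DesignReview — holds.
The Retro can't start until after the Roadmap — holds.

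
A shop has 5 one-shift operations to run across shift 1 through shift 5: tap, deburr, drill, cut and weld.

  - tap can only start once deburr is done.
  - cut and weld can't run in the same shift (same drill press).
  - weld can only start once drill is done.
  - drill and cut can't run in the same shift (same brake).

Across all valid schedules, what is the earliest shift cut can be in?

cut at shift 1 is achievable: weld -> shift 3, tap -> shift 2, deburr -> shift 1, cut -> shift 1, drill -> shift 2.

shift 1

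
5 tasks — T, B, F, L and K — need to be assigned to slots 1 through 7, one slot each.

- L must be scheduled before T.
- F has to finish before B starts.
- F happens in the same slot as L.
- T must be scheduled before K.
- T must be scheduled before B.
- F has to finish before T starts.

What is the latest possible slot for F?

Downstream work caps F at 5.
F at 5 is achievable: T=6; B=7; K=7; L=5; F=5.

5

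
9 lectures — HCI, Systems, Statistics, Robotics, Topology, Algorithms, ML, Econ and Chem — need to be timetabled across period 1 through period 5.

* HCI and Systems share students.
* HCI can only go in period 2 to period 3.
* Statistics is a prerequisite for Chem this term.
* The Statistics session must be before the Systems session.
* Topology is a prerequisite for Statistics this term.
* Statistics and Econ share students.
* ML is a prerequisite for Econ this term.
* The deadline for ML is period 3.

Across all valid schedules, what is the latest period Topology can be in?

period 3

Downstream work caps Topology at period 3.
Topology at period 3 is achievable: ML in period 1, Topology in period 3, Systems in period 5, Robotics in period 1, HCI in period 2, Chem in period 5, Statistics in period 4, Econ in period 2, Algorithms in period 1.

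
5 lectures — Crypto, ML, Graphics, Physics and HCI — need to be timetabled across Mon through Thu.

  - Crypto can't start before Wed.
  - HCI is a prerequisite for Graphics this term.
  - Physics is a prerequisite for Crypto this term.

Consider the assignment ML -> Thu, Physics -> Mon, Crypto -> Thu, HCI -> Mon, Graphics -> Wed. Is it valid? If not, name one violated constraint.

Yes, all constraints hold

Crypto can't start before Wed — holds.
Physics is a prerequisite for Crypto this term — holds.
HCI is a prerequisite for Graphics this term — holds.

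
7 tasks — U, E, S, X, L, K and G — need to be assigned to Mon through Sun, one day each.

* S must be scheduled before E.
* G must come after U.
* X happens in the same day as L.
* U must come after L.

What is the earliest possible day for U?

Precedence pushes U to at least Tue; downstream work caps U at Sat.
U at Tue is achievable: U=Tue; S=Mon; G=Wed; K=Mon; E=Tue; L=Mon; X=Mon.

Tue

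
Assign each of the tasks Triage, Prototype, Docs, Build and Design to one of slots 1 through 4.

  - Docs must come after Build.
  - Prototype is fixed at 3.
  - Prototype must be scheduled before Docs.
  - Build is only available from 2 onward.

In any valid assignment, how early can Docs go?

Precedence pushes Docs to at least 4.
Docs at 4 is achievable: Docs=4, Build=2, Design=1, Prototype=3, Triage=1.

4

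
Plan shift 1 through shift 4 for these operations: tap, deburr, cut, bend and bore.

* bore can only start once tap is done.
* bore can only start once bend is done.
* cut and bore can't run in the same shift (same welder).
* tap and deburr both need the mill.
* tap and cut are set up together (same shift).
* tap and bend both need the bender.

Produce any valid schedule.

bend -> shift 2; tap -> shift 1; bore -> shift 3; cut -> shift 1; deburr -> shift 2

Checking: bend(shift 2) before bore(shift 3); tap(shift 1) before bore(shift 3); tap(shift 1) != deburr(shift 2); cut(shift 1) != bore(shift 3); tap(shift 1) != bend(shift 2); tap = cut = shift 1.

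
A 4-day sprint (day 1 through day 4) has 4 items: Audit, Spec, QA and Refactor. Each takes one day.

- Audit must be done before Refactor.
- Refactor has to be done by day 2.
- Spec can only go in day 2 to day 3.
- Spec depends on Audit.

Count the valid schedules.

Splitting on Spec: it can be day 2 (4), day 3 (4). Listing each branch's schedules as (Audit, QA, Refactor) by day number:
Spec=day 2: (1,1,2) (1,2,2) (1,3,2) (1,4,2) — 4.
Spec=day 3: (1,1,2) (1,2,2) (1,3,2) (1,4,2) — 4.
Summing: 4 + 4 = 8.

8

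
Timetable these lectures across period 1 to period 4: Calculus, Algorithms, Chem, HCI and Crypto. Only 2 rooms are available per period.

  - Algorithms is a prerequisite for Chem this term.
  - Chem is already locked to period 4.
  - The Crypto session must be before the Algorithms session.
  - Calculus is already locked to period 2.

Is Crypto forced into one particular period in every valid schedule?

Crypto can be period 1 (e.g. Crypto -> period 1; Algorithms -> period 2; Calculus -> period 2; HCI -> period 1; Chem -> period 4) or period 2 (e.g. Crypto=period 2, HCI=period 1, Calculus=period 2, Algorithms=period 3, Chem=period 4).

No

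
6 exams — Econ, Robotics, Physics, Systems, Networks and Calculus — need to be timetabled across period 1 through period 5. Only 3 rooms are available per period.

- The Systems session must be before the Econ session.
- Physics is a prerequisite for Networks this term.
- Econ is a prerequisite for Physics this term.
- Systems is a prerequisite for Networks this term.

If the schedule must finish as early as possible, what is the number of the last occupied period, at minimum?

The precedence chain requires at least 4 distinct periods.
With at most 3 per period and 6 exams, at least 2 periods are needed.
4 works (last occupied period: period 4): for example Systems -> period 1, Calculus -> period 1, Robotics -> period 1, Networks -> period 4, Econ -> period 2, Physics -> period 3.

4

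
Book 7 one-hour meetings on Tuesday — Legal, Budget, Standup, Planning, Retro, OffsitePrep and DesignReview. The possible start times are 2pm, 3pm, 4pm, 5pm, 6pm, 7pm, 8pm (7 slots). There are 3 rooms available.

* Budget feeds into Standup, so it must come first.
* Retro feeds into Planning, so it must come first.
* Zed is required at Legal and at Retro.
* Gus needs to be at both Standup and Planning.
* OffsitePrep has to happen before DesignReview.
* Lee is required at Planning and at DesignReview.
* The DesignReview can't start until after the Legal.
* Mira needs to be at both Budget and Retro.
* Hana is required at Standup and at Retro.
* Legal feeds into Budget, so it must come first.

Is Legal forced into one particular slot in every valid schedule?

No

Legal can be 2pm (e.g. DesignReview -> 3pm; Planning -> 6pm; Standup -> 4pm; Legal -> 2pm; Budget -> 3pm; OffsitePrep -> 2pm; Retro -> 5pm) or 3pm (e.g. Legal -> 3pm, Standup -> 5pm, Planning -> 3pm, OffsitePrep -> 2pm, Retro -> 2pm, Budget -> 4pm, DesignReview -> 4pm).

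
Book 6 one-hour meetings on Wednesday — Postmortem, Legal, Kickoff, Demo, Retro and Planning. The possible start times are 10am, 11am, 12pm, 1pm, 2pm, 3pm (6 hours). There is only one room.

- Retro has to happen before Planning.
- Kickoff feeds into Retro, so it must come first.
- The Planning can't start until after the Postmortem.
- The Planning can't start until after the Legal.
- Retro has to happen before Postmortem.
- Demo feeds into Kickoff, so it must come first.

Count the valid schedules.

5

Splitting on Postmortem: it can be 1pm (1), 2pm (4). Listing each branch's schedules as (Legal, Kickoff, Demo, Retro, Planning):
Postmortem=1pm: (2pm,11am,10am,12pm,3pm) — 1.
Postmortem=2pm: (10am,12pm,11am,1pm,3pm) (11am,12pm,10am,1pm,3pm) (12pm,11am,10am,1pm,3pm) (1pm,11am,10am,12pm,3pm) — 4.
Summing: 1 + 4 = 5.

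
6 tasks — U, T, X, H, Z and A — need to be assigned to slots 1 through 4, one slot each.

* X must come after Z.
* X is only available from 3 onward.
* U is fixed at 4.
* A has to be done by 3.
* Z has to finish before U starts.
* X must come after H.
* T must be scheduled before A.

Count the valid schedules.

Splitting on T: it can be 1 (26), 2 (13). Listing each branch's schedules as (U, X, H, Z, A):
T=1: (4,3,1,1,2) (4,3,1,1,3) (4,3,1,2,2) (4,3,1,2,3) (4,3,2,1,2) (4,3,2,1,3) (4,3,2,2,2) (4,3,2,2,3) (4,4,1,1,2) (4,4,1,1,3) (4,4,1,2,2) (4,4,1,2,3) (4,4,1,3,2) (4,4,1,3,3) (4,4,2,1,2) (4,4,2,1,3) (4,4,2,2,2) (4,4,2,2,3) (4,4,2,3,2) (4,4,2,3,3) (4,4,3,1,2) (4,4,3,1,3) (4,4,3,2,2) (4,4,3,2,3) (4,4,3,3,2) (4,4,3,3,3) — 26.
T=2: (4,3,1,1,3) (4,3,1,2,3) (4,3,2,1,3) (4,3,2,2,3) (4,4,1,1,3) (4,4,1,2,3) (4,4,1,3,3) (4,4,2,1,3) (4,4,2,2,3) (4,4,2,3,3) (4,4,3,1,3) (4,4,3,2,3) (4,4,3,3,3) — 13.
Summing: 26 + 13 = 39.

39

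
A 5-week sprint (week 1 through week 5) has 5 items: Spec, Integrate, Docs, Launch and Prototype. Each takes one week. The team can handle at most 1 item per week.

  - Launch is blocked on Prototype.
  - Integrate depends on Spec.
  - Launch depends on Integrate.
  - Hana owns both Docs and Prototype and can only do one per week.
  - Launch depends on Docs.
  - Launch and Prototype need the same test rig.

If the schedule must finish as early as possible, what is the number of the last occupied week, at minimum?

The precedence chain requires at least 3 distinct weeks.
With at most 1 per week and 5 work items, at least 5 weeks are needed.
5 works (last occupied week: week 5): for example Spec in week 1; Integrate in week 2; Launch in week 5; Prototype in week 4; Docs in week 3.

week 5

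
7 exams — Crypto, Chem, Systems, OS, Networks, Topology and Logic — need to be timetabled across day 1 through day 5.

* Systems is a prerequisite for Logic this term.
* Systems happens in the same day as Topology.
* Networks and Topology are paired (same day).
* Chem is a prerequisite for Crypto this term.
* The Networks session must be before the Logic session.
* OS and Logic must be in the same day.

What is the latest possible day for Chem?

day 4

Downstream work caps Chem at day 4.
Chem at day 4 is achievable: Topology in day 1, Logic in day 2, Chem in day 4, OS in day 2, Crypto in day 5, Networks in day 1, Systems in day 1.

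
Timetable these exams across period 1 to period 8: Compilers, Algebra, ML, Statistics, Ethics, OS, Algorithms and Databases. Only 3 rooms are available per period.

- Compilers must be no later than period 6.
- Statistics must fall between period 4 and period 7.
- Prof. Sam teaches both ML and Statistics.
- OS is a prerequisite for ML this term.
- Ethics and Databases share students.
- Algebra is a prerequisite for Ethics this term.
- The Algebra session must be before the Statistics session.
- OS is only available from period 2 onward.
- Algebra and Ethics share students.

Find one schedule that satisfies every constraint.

Algebra in period 1; Compilers in period 1; Statistics in period 4; ML in period 3; Databases in period 3; OS in period 2; Ethics in period 2; Algorithms in period 1

Checking: OS(period 2) before ML(period 3); Algebra(period 1) before Statistics(period 4); Algebra(period 1) before Ethics(period 2); Algebra(period 1) != Ethics(period 2); ML(period 3) != Statistics(period 4); Ethics(period 2) != Databases(period 3); OS=period 2 in [period 2,period 8]; Compilers=period 1 in [period 1,period 6]; Statistics=period 4 in [period 4,period 7]; max 3 per period (cap 3).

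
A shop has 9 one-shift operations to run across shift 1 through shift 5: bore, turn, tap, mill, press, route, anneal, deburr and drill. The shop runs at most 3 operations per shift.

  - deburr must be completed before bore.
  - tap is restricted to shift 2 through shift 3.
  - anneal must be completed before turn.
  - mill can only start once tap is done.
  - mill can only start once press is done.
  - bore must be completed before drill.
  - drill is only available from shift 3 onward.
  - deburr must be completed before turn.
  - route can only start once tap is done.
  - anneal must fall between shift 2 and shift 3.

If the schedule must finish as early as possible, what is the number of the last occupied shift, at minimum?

The precedence chain requires at least 3 distinct shifts.
With at most 3 per shift and 9 operations, at least 3 shifts are needed.
Could 3 shifts be enough, i.e. nothing placed later than shift 3? No: tap's window within 3 shifts is {shift 2, shift 3}; anneal's window within 3 shifts is {shift 2, shift 3}; drill's window within 3 shifts is {shift 3}; turn must come after deburr (at shift 1 or later) → {shift 2, shift 3}; turn must come after anneal (at shift 2 or later) → {shift 3}; mill must come after press (at shift 1 or later) → {shift 2, shift 3}; route must come after tap (at shift 2 or later) → {shift 3}; tap must come before route (at shift 3 or earlier) → {shift 2}; mill must come after tap (at shift 2 or later) → {shift 3}; that puts turn, mill, route and drill all in shift 3 — more than 3 per shift.
So 3 shifts is not enough.
4 works (last occupied shift: shift 4): for example tap in shift 2; turn in shift 3; deburr in shift 1; route in shift 4; bore in shift 2; press in shift 1; anneal in shift 2; drill in shift 3; mill in shift 3.

4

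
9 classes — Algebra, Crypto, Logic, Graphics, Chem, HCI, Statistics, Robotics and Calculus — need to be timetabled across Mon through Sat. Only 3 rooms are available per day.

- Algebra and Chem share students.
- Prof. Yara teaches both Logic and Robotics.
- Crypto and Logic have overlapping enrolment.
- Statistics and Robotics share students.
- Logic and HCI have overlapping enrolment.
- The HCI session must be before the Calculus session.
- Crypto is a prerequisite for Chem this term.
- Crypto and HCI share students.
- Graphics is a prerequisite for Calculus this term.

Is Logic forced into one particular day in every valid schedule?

No

Logic can be Mon (e.g. Crypto in Wed; Graphics in Mon; Chem in Thu; Calculus in Wed; Logic in Mon; Robotics in Wed; Algebra in Mon; Statistics in Tue; HCI in Tue) or Tue (e.g. Statistics in Tue, Robotics in Wed, Calculus in Tue, Crypto in Wed, Chem in Thu, Logic in Tue, Algebra in Mon, Graphics in Mon, HCI in Mon).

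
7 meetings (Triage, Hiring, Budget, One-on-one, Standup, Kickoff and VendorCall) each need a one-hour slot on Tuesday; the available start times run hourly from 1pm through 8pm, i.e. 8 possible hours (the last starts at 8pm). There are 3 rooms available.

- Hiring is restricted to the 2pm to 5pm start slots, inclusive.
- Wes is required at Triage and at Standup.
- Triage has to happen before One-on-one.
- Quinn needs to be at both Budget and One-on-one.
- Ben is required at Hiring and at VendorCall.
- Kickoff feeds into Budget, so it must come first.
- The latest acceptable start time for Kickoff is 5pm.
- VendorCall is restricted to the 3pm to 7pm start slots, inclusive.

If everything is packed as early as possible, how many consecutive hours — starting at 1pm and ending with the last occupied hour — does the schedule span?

3 hours

The precedence chain requires at least 2 distinct hours.
With at most 3 per hour and 7 meetings, at least 3 hours are needed.
VendorCall can't be placed before 3pm — that is hour 3 counting from 1pm — so the schedule must run through at least 3 hours.
3 works (last occupied hour: 3pm): for example Triage=1pm, Standup=2pm, Budget=2pm, Kickoff=1pm, Hiring=2pm, VendorCall=3pm, One-on-one=3pm.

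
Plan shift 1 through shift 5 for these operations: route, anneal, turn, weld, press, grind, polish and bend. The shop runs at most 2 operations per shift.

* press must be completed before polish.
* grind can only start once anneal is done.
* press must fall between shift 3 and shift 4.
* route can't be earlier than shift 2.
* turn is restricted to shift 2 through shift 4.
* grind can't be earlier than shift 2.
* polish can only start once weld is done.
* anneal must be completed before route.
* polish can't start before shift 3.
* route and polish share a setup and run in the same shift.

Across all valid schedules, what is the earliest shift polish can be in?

Polish is available from shift 3; precedence pushes polish to at least shift 4.
polish at shift 4 is achievable: press -> shift 3; grind -> shift 2; anneal -> shift 1; polish -> shift 4; bend -> shift 3; turn -> shift 2; route -> shift 4; weld -> shift 1.

shift 4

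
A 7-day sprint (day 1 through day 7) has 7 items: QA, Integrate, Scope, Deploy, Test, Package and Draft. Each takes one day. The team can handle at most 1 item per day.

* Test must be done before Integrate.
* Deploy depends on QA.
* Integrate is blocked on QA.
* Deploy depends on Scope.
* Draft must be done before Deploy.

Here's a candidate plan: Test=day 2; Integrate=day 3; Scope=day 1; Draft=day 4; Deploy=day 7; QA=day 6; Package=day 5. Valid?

No. Integrate is blocked on QA is not satisfied.

Deploy depends on QA — holds.
Draft must be done before Deploy — holds.
Test must be done before Integrate — holds.
Integrate is blocked on QA — violated.
Deploy depends on Scope — holds.
The team can handle at most 1 item per day — holds.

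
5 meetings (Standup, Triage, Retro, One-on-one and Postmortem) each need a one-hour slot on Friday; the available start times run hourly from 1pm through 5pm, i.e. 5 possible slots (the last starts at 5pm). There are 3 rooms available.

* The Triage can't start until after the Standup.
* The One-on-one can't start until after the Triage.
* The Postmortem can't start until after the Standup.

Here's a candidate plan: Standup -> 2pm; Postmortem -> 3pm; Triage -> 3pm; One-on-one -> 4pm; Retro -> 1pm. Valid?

Yes, all constraints hold

There are 3 rooms available — holds.
The Postmortem can't start until after the Standup — holds.
The One-on-one can't start until after the Triage — holds.
The Triage can't start until after the Standup — holds.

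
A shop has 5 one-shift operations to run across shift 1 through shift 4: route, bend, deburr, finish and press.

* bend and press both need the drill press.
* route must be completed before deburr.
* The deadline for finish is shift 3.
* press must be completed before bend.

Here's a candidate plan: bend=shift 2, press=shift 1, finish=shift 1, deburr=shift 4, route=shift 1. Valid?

press must be completed before bend — holds.
The deadline for finish is shift 3 — holds.
route must be completed before deburr — holds.
bend and press both need the drill press — holds.

Yes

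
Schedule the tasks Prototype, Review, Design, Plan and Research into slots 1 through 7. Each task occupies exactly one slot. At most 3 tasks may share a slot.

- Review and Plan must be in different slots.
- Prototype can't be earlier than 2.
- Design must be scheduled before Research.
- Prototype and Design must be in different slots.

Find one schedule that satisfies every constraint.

Prototype -> 2, Design -> 1, Plan -> 2, Review -> 1, Research -> 2

Checking: Design(1) before Research(2); Review(1) != Plan(2); Prototype(2) != Design(1); Prototype=2 in [2,7]; max 3 per slot (cap 3).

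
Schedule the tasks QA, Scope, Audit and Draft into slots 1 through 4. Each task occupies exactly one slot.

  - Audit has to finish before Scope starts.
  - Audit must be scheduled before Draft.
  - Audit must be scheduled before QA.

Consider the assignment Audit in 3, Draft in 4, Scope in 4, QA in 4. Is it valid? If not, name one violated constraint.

Yes, all constraints hold

Audit must be scheduled before QA — holds.
Audit has to finish before Scope starts — holds.
Audit must be scheduled before Draft — holds.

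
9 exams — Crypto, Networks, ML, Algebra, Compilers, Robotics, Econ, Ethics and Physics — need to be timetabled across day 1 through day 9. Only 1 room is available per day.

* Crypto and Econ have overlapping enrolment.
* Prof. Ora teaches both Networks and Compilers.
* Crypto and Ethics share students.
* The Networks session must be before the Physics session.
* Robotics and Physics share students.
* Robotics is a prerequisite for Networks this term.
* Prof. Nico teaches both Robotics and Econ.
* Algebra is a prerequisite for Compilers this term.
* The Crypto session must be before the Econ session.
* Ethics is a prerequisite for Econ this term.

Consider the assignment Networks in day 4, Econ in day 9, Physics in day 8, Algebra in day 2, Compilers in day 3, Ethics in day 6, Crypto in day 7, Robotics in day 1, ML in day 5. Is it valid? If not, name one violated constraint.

Valid

Prof. Nico teaches both Robotics and Econ — holds.
Crypto and Ethics share students — holds.
Algebra is a prerequisite for Compilers this term — holds.
Robotics is a prerequisite for Networks this term — holds.
Robotics and Physics share students — holds.
Ethics is a prerequisite for Econ this term — holds.
Crypto and Econ have overlapping enrolment — holds.
The Crypto session must be before the Econ session — holds.
Prof. Ora teaches both Networks and Compilers — holds.
Only 1 room is available per day — holds.
The Networks session must be before the Physics session — holds.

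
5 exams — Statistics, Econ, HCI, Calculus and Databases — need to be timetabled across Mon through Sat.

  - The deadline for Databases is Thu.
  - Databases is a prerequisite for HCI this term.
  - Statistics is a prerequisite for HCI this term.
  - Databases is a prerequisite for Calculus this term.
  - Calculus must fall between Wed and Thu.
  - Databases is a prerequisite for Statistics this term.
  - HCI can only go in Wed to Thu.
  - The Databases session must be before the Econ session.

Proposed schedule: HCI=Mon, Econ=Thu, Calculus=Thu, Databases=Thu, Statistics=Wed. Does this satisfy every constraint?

No — it violates: Databases is a prerequisite for HCI this term

The Databases session must be before the Econ session — violated.
HCI can only go in Wed to Thu — violated.
Statistics is a prerequisite for HCI this term — violated.
Databases is a prerequisite for HCI this term — violated.
Calculus must fall between Wed and Thu — holds.
Databases is a prerequisite for Statistics this term — violated.
The deadline for Databases is Thu — holds.
Databases is a prerequisite for Calculus this term — violated.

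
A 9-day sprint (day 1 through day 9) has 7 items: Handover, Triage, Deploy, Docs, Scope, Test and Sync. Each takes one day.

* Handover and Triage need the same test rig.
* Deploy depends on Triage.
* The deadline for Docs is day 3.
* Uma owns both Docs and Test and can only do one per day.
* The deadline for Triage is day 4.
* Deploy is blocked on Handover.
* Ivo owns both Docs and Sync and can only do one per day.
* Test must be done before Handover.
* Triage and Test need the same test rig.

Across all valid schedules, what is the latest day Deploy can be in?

Precedence pushes Deploy to at least day 3.
Deploy at day 9 is achievable: Handover in day 3; Triage in day 1; Sync in day 2; Deploy in day 9; Test in day 2; Docs in day 1; Scope in day 1.

day 9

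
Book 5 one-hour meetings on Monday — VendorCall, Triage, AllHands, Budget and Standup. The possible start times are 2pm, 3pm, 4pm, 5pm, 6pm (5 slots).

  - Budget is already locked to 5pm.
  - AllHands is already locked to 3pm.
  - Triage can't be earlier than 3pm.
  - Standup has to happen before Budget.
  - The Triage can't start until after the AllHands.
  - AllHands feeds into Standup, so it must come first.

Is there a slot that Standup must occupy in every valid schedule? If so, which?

AllHands is fixed at 3pm and must come before Standup, so Standup is at least 4pm.
Budget is fixed at 5pm and must come after Standup, so Standup is at most 4pm.
So Standup must be 4pm.

4pm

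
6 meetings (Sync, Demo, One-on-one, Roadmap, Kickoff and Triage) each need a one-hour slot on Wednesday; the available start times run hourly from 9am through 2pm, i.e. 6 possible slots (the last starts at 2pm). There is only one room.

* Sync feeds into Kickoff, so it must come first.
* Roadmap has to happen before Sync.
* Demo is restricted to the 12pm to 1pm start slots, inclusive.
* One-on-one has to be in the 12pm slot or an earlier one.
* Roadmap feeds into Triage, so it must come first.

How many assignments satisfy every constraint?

Splitting on Sync: it can be 10am (6), 11am (9), 12pm (3), 1pm (3). Listing each branch's schedules as (Demo, One-on-one, Roadmap, Kickoff, Triage):
Sync=10am: (12pm,11am,9am,1pm,2pm) (12pm,11am,9am,2pm,1pm) (1pm,11am,9am,12pm,2pm) (1pm,11am,9am,2pm,12pm) (1pm,12pm,9am,11am,2pm) (1pm,12pm,9am,2pm,11am) — 6.
Sync=11am: (12pm,9am,10am,1pm,2pm) (12pm,9am,10am,2pm,1pm) (12pm,10am,9am,1pm,2pm) (12pm,10am,9am,2pm,1pm) (1pm,9am,10am,12pm,2pm) (1pm,9am,10am,2pm,12pm) (1pm,10am,9am,12pm,2pm) (1pm,10am,9am,2pm,12pm) (1pm,12pm,9am,2pm,10am) — 9.
Sync=12pm: (1pm,9am,10am,2pm,11am) (1pm,10am,9am,2pm,11am) (1pm,11am,9am,2pm,10am) — 3.
Sync=1pm: (12pm,9am,10am,2pm,11am) (12pm,10am,9am,2pm,11am) (12pm,11am,9am,2pm,10am) — 3.
Summing: 6 + 9 + 3 + 3 = 21.

21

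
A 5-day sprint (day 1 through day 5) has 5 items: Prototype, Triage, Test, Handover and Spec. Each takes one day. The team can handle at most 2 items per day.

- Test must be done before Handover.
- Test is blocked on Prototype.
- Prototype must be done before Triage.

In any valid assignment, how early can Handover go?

day 3

Precedence pushes Handover to at least day 3.
Handover at day 3 is achievable: Triage=day 2, Prototype=day 1, Spec=day 1, Test=day 2, Handover=day 3.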